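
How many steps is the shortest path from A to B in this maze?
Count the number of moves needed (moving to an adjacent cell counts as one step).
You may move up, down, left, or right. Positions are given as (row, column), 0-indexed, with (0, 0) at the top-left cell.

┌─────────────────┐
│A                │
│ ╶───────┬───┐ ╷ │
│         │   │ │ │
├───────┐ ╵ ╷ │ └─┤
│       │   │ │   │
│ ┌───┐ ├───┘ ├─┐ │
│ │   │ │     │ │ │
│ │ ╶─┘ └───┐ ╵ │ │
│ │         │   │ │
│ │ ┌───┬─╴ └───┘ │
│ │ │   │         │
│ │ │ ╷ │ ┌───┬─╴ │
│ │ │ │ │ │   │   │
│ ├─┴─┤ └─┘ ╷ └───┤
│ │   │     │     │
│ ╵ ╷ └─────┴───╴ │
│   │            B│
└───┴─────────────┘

Using BFS to find shortest path:
Start: (0, 0), End: (8, 8)
Path found:
(0,0) → (0,1) → (0,2) → (0,3) → (0,4) → (0,5) → (0,6) → (0,7) → (1,7) → (2,7) → (2,8) → (3,8) → (4,8) → (5,8) → (5,7) → (5,6) → (5,5) → (4,5) → (4,4) → (4,3) → (3,3) → (2,3) → (2,2) → (2,1) → (2,0) → (3,0) → (4,0) → (5,0) → (6,0) → (7,0) → (8,0) → (8,1) → (7,1) → (7,2) → (8,2) → (8,3) → (8,4) → (8,5) → (8,6) → (8,7) → (8,8)
Number of steps: 40

Solution:

┌─────────────────┐
│A → → → → → → ↓  │
│ ╶───────┬───┐ ╷ │
│         │   │↓│ │
├───────┐ ╵ ╷ │ └─┤
│↓ ← ← ↰│   │ │↳ ↓│
│ ┌───┐ ├───┘ ├─┐ │
│↓│   │↑│     │ │↓│
│ │ ╶─┘ └───┐ ╵ │ │
│↓│    ↑ ← ↰│   │↓│
│ │ ┌───┬─╴ └───┘ │
│↓│ │   │  ↑ ← ← ↲│
│ │ │ ╷ │ ┌───┬─╴ │
│↓│ │ │ │ │   │   │
│ ├─┴─┤ └─┘ ╷ └───┤
│↓│↱ ↓│     │     │
│ ╵ ╷ └─────┴───╴ │
│↳ ↑│↳ → → → → → B│
└───┴─────────────┘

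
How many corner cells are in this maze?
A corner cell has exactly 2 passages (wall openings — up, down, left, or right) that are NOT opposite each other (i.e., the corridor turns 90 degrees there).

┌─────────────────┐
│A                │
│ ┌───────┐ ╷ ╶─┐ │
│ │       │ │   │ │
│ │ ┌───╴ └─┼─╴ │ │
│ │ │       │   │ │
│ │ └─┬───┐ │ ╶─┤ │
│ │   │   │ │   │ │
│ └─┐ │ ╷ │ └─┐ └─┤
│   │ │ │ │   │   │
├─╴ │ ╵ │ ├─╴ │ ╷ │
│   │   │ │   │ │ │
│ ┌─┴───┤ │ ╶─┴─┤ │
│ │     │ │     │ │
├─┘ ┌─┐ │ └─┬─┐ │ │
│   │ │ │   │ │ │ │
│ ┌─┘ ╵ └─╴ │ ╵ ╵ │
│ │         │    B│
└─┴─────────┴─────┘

Counting corner cells (2 non-opposite passages):
Total corners: 37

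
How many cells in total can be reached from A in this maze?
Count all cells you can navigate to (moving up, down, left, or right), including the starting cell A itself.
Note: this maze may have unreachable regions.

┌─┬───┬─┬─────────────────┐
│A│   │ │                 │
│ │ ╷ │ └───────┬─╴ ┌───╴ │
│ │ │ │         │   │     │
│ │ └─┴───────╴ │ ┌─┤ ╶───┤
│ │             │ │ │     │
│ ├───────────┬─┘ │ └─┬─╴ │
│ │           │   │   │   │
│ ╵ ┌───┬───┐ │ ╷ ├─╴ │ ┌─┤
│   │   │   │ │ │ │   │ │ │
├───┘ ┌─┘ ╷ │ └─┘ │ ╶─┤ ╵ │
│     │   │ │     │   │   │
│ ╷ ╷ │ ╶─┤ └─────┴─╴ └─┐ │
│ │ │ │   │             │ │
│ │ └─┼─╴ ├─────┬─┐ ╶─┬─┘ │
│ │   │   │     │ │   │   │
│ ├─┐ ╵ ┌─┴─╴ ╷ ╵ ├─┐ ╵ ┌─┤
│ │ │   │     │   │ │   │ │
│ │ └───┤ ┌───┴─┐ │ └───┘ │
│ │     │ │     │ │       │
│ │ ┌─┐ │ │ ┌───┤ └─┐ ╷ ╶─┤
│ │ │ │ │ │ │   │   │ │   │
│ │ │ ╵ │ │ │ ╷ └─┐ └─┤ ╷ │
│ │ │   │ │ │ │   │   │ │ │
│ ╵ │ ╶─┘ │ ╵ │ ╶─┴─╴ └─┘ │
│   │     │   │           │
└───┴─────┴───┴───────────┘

Using BFS/flood-fill to find all reachable cells from A:
Maze size: 13 × 13 = 169 total cells
17 cell(s) are walled off and cannot be reached from A.
Reachable cells: 152

Reachable region (· marks reachable cells):

┌─┬───┬─┬─────────────────┐
│A│   │ │· · · · · · · · ·│
│ │ ╷ │ └───────┬─╴ ┌───╴ │
│·│ │ │         │· ·│· · ·│
│ │ └─┴───────╴ │ ┌─┤ ╶───┤
│·│             │·│·│· · ·│
│ ├───────────┬─┘ │ └─┬─╴ │
│·│· · · · · ·│· ·│· ·│· ·│
│ ╵ ┌───┬───┐ │ ╷ ├─╴ │ ┌─┤
│· ·│· ·│· ·│·│·│·│· ·│·│·│
├───┘ ┌─┘ ╷ │ └─┘ │ ╶─┤ ╵ │
│· · ·│· ·│·│· · ·│· ·│· ·│
│ ╷ ╷ │ ╶─┤ └─────┴─╴ └─┐ │
│·│·│·│· ·│· · · · · · ·│·│
│ │ └─┼─╴ ├─────┬─┐ ╶─┬─┘ │
│·│· ·│· ·│· · ·│·│· ·│· ·│
│ ├─┐ ╵ ┌─┴─╴ ╷ ╵ ├─┐ ╵ ┌─┤
│·│·│· ·│· · ·│· ·│·│· ·│·│
│ │ └───┤ ┌───┴─┐ │ └───┘ │
│·│· · ·│·│· · ·│·│· · · ·│
│ │ ┌─┐ │ │ ┌───┤ └─┐ ╷ ╶─┤
│·│·│·│·│·│·│· ·│· ·│·│· ·│
│ │ │ ╵ │ │ │ ╷ └─┐ └─┤ ╷ │
│·│·│· ·│·│·│·│· ·│· ·│·│·│
│ ╵ │ ╶─┘ │ ╵ │ ╶─┴─╴ └─┘ │
│· ·│· · ·│· ·│· · · · · ·│
└───┴─────┴───┴───────────┘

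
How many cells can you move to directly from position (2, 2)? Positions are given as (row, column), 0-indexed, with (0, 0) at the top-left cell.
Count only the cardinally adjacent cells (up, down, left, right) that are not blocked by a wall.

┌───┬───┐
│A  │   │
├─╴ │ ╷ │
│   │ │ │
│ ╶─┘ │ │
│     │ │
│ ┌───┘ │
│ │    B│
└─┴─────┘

Checking passable neighbors of (2, 2):
Neighbors: (1, 2), (2, 1)
Count: 2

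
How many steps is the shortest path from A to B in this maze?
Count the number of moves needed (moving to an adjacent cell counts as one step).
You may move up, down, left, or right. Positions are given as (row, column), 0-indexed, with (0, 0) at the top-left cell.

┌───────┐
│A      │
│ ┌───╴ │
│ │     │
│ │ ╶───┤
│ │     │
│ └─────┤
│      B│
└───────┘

Using BFS to find shortest path:
Start: (0, 0), End: (3, 3)
Path found:
(0,0) → (1,0) → (2,0) → (3,0) → (3,1) → (3,2) → (3,3)
Number of steps: 6

Solution:

┌───────┐
│A      │
│ ┌───╴ │
│↓│     │
│ │ ╶───┤
│↓│     │
│ └─────┤
│↳ → → B│
└───────┘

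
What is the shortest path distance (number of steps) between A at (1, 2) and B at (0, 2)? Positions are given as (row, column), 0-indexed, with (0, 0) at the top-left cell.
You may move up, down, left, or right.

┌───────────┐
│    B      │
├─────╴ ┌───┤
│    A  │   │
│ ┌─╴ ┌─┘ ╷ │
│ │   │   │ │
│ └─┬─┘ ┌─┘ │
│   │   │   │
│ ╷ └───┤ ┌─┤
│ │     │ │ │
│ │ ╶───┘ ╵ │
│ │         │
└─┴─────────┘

Finding path from (1, 2) to (0, 2):
Path: (1,2) → (1,3) → (0,3) → (0,2)
Distance: 3 steps

Solution:

┌───────────┐
│    B ↰    │
├─────╴ ┌───┤
│    A ↑│   │
│ ┌─╴ ┌─┘ ╷ │
│ │   │   │ │
│ └─┬─┘ ┌─┘ │
│   │   │   │
│ ╷ └───┤ ┌─┤
│ │     │ │ │
│ │ ╶───┘ ╵ │
│ │         │
└─┴─────────┘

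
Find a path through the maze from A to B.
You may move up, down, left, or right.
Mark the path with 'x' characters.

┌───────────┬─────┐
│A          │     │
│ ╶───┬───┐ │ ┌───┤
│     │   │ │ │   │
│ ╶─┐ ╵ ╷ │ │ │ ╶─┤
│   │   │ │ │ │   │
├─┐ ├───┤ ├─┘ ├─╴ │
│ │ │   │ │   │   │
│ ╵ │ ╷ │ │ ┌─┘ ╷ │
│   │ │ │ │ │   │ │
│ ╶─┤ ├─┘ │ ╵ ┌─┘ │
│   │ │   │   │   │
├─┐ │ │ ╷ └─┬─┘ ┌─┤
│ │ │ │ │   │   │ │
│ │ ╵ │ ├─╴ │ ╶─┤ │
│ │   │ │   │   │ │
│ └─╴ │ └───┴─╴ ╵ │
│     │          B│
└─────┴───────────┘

Finding the shortest path through the maze:
Path length: 20 steps
Directions: down → right → right → down → right → up → right → down → down → down → down → left → down → down → down → right → right → right → right → right

Solution:

┌───────────┬─────┐
│A          │     │
│ ╶───┬───┐ │ ┌───┤
│x x x│x x│ │ │   │
│ ╶─┐ ╵ ╷ │ │ │ ╶─┤
│   │x x│x│ │ │   │
├─┐ ├───┤ ├─┘ ├─╴ │
│ │ │   │x│   │   │
│ ╵ │ ╷ │ │ ┌─┘ ╷ │
│   │ │ │x│ │   │ │
│ ╶─┤ ├─┘ │ ╵ ┌─┘ │
│   │ │x x│   │   │
├─┐ │ │ ╷ └─┬─┘ ┌─┤
│ │ │ │x│   │   │ │
│ │ ╵ │ ├─╴ │ ╶─┤ │
│ │   │x│   │   │ │
│ └─╴ │ └───┴─╴ ╵ │
│     │x x x x x B│
└─────┴───────────┘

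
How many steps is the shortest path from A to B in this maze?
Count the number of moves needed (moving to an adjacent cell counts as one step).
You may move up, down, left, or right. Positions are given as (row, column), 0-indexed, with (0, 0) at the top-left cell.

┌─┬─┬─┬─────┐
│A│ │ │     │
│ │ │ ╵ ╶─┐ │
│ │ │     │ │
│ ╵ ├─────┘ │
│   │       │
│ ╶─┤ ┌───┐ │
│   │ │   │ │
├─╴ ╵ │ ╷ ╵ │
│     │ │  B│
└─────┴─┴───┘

Using BFS to find shortest path:
Start: (0, 0), End: (4, 5)
Path found:
(0,0) → (1,0) → (2,0) → (3,0) → (3,1) → (4,1) → (4,2) → (3,2) → (2,2) → (2,3) → (2,4) → (2,5) → (3,5) → (4,5)
Number of steps: 13

Solution:

┌─┬─┬─┬─────┐
│A│ │ │     │
│ │ │ ╵ ╶─┐ │
│↓│ │     │ │
│ ╵ ├─────┘ │
│↓  │↱ → → ↓│
│ ╶─┤ ┌───┐ │
│↳ ↓│↑│   │↓│
├─╴ ╵ │ ╷ ╵ │
│  ↳ ↑│ │  B│
└─────┴─┴───┘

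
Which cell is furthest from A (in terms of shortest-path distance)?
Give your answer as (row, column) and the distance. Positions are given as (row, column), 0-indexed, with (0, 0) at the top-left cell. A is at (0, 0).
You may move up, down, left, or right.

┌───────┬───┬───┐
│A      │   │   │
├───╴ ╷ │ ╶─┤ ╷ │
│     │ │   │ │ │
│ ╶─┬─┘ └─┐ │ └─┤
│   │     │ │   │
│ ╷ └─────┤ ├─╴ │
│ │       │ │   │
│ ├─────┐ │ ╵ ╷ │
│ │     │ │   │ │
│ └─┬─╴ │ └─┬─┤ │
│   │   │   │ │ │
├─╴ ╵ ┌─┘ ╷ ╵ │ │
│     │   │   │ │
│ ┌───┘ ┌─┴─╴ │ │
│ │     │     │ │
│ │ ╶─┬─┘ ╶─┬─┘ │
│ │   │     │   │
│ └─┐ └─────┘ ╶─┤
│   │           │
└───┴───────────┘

Computing BFS distances from A to all cells:
Furthest cell: (0, 5)
Distance: 41 steps

Path from A to the furthest cell:

┌───────┬───┬───┐
│A → ↓  │↱ B│   │
├───╴ ╷ │ ╶─┤ ╷ │
│↓ ← ↲│ │↑ ↰│ │ │
│ ╶─┬─┘ └─┐ │ └─┤
│↳ ↓│     │↑│   │
│ ╷ └─────┤ ├─╴ │
│ │↳ → → ↓│↑│↓ ↰│
│ ├─────┐ │ ╵ ╷ │
│ │     │↓│↑ ↲│↑│
│ └─┬─╴ │ └─┬─┤ │
│   │   │↓  │ │↑│
├─╴ ╵ ┌─┘ ╷ ╵ │ │
│     │↓ ↲│   │↑│
│ ┌───┘ ┌─┴─╴ │ │
│ │↓ ← ↲│     │↑│
│ │ ╶─┬─┘ ╶─┬─┘ │
│ │↳ ↓│     │↱ ↑│
│ └─┐ └─────┘ ╶─┤
│   │↳ → → → ↑  │
└───┴───────────┘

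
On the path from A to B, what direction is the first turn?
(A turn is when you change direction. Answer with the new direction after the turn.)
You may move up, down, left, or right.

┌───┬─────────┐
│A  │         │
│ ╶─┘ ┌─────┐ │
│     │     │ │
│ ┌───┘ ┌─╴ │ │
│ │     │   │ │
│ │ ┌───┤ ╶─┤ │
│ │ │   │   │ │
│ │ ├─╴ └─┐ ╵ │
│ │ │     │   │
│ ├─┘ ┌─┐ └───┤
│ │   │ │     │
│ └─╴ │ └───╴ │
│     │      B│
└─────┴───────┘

Directions: down, down, down, down, down, down, right, right, up, up, right, right, down, right, right, down
First turn direction: right

Solution:

┌───┬─────────┐
│A  │         │
│ ╶─┘ ┌─────┐ │
│↓    │     │ │
│ ┌───┘ ┌─╴ │ │
│↓│     │   │ │
│ │ ┌───┤ ╶─┤ │
│↓│ │   │   │ │
│ │ ├─╴ └─┐ ╵ │
│↓│ │↱ → ↓│   │
│ ├─┘ ┌─┐ └───┤
│↓│  ↑│ │↳ → ↓│
│ └─╴ │ └───╴ │
│↳ → ↑│      B│
└─────┴───────┘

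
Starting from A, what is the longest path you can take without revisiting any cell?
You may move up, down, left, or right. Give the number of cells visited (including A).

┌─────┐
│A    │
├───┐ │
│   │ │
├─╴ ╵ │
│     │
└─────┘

Finding longest simple path using DFS:
Start: (0, 0)
Longest path visits 8 cells
Path: A → right → right → down → down → left → up → left

Solution:

┌─────┐
│A → ↓│
├───┐ │
│B ↰│↓│
├─╴ ╵ │
│  ↑ ↲│
└─────┘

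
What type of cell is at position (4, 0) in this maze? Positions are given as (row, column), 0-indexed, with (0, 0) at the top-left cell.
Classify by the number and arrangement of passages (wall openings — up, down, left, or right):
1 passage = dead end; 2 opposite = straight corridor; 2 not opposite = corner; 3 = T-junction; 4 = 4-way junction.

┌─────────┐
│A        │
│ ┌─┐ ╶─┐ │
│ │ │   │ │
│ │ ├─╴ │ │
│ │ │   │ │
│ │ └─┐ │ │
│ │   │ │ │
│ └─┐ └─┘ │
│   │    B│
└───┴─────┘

Checking cell at (4, 0):
Number of passages: 2
Cell type: corner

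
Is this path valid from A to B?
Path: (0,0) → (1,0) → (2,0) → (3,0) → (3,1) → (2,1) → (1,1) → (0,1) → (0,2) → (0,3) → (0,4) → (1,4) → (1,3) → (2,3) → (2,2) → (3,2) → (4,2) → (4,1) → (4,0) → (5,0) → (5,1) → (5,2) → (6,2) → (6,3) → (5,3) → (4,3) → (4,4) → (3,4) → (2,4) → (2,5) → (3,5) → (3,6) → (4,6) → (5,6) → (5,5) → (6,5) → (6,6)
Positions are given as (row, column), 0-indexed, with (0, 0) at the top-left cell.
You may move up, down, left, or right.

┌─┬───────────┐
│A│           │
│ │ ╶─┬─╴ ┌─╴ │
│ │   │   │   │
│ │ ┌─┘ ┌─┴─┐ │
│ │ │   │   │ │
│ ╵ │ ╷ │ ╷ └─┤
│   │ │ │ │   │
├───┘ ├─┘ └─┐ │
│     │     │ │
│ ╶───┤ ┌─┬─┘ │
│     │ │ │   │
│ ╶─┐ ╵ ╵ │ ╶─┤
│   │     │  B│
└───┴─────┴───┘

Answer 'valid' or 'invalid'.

Checking path validity:
Result: All consecutive moves are passable.

valid

Correct solution:

┌─┬───────────┐
│A│↱ → → ↓    │
│ │ ╶─┬─╴ ┌─╴ │
│↓│↑  │↓ ↲│   │
│ │ ┌─┘ ┌─┴─┐ │
│↓│↑│↓ ↲│↱ ↓│ │
│ ╵ │ ╷ │ ╷ └─┤
│↳ ↑│↓│ │↑│↳ ↓│
├───┘ ├─┘ └─┐ │
│↓ ← ↲│↱ ↑  │↓│
│ ╶───┤ ┌─┬─┘ │
│↳ → ↓│↑│ │↓ ↲│
│ ╶─┐ ╵ ╵ │ ╶─┤
│   │↳ ↑  │↳ B│
└───┴─────┴───┘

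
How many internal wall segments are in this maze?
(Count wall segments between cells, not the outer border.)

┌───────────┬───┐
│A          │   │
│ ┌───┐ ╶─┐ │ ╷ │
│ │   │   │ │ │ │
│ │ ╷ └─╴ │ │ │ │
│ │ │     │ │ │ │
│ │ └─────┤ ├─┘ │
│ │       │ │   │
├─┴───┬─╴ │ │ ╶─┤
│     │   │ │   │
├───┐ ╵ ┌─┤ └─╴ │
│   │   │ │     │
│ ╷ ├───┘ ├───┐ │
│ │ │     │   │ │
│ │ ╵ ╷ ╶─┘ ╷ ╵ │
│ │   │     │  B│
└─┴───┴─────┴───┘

Counting internal wall segments:
Total internal walls: 49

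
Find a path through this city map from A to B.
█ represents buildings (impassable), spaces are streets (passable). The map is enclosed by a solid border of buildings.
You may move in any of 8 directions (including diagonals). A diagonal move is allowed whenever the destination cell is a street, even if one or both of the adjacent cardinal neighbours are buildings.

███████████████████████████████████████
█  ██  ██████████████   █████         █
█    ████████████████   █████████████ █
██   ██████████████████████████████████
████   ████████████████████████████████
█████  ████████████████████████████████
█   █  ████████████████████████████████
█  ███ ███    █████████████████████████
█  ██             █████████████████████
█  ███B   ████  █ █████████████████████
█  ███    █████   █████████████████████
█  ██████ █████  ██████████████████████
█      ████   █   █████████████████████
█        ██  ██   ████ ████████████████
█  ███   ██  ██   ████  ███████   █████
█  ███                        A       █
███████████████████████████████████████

Finding the shortest path from A to B:
Movement: 8-directional
Path length: 26 steps
Directions: left → left → left → left → left → left → left → left → left → left → left → left → up-left → up → up → up-left → up-left → up-left → up-left → left → left → left → left → left → left → down-left

Solution:

███████████████████████████████████████
█  ██  ██████████████   █████         █
█    ████████████████   █████████████ █
██   ██████████████████████████████████
████   ████████████████████████████████
█████  ████████████████████████████████
█   █  ████████████████████████████████
█  ███ ███    █████████████████████████
█  ██  ↙←←←←←←    █████████████████████
█  ███B   ████↖ █ █████████████████████
█  ███    █████↖  █████████████████████
█  ██████ █████ ↖██████████████████████
█      ████   █  ↖█████████████████████
█        ██  ██  ↑████ ████████████████
█  ███   ██  ██  ↑████  ███████   █████
█  ███            ↖←←←←←←←←←←←A       █
███████████████████████████████████████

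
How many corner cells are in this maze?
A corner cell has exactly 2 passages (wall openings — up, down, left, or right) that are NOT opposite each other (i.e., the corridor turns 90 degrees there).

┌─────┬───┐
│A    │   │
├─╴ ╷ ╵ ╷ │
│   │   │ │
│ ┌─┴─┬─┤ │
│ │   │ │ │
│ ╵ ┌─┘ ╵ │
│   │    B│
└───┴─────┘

Counting corner cells (2 non-opposite passages):
Total corners: 11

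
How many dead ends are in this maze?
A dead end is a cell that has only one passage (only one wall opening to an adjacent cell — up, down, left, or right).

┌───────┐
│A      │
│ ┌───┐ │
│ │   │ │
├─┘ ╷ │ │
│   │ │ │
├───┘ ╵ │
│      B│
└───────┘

Checking each cell for number of passages:

Dead ends found at positions:
  (1, 0)
  (2, 0)
  (3, 0)
Total dead ends: 3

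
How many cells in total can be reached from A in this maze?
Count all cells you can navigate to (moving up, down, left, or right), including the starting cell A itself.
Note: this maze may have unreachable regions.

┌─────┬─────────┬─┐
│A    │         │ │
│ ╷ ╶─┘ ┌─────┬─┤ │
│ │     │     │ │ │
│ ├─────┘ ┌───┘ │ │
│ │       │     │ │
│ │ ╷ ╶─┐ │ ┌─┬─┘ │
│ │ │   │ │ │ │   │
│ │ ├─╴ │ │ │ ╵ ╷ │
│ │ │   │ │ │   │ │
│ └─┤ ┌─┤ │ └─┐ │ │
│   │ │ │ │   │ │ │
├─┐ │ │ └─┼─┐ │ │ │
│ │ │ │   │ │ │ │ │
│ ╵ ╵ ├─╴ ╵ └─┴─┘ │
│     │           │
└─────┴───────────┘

Using BFS/flood-fill to find all reachable cells from A:
Maze size: 8 × 9 = 72 total cells
32 cell(s) are walled off and cannot be reached from A.
Reachable cells: 40

Reachable region (· marks reachable cells):

┌─────┬─────────┬─┐
│A · ·│· · · · ·│ │
│ ╷ ╶─┘ ┌─────┬─┤ │
│·│· · ·│· · ·│ │ │
│ ├─────┘ ┌───┘ │ │
│·│· · · ·│     │ │
│ │ ╷ ╶─┐ │ ┌─┬─┘ │
│·│·│· ·│·│ │ │   │
│ │ ├─╴ │ │ │ ╵ ╷ │
│·│·│· ·│·│ │   │ │
│ └─┤ ┌─┤ │ └─┐ │ │
│· ·│·│ │·│   │ │ │
├─┐ │ │ └─┼─┐ │ │ │
│·│·│·│   │ │ │ │ │
│ ╵ ╵ ├─╴ ╵ └─┴─┘ │
│· · ·│           │
└─────┴───────────┘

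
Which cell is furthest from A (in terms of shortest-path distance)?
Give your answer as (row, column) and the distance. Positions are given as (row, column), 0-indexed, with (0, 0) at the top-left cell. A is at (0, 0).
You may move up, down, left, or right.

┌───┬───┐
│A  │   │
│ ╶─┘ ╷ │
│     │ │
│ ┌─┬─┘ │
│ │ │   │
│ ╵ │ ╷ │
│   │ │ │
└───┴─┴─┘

Computing BFS distances from A to all cells:
Furthest cell: (3, 2)
Distance: 9 steps

Path from A to the furthest cell:

┌───┬───┐
│A  │↱ ↓│
│ ╶─┘ ╷ │
│↳ → ↑│↓│
│ ┌─┬─┘ │
│ │ │↓ ↲│
│ ╵ │ ╷ │
│   │B│ │
└───┴─┴─┘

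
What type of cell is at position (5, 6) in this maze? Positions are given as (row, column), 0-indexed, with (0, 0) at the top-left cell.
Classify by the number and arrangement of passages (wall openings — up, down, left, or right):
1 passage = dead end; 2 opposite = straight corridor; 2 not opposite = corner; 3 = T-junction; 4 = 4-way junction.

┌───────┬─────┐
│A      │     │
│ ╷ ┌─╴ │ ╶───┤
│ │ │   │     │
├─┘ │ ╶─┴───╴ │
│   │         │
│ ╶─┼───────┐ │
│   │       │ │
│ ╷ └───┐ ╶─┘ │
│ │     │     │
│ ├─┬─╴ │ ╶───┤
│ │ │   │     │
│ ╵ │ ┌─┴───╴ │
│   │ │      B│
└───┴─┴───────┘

Checking cell at (5, 6):
Number of passages: 2
Cell type: corner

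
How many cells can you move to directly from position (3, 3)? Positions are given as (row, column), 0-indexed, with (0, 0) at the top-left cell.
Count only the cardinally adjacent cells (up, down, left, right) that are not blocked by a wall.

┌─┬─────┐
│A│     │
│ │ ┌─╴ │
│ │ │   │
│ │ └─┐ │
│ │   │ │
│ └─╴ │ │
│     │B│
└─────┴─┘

Checking passable neighbors of (3, 3):
Neighbors: (2, 3)
Count: 1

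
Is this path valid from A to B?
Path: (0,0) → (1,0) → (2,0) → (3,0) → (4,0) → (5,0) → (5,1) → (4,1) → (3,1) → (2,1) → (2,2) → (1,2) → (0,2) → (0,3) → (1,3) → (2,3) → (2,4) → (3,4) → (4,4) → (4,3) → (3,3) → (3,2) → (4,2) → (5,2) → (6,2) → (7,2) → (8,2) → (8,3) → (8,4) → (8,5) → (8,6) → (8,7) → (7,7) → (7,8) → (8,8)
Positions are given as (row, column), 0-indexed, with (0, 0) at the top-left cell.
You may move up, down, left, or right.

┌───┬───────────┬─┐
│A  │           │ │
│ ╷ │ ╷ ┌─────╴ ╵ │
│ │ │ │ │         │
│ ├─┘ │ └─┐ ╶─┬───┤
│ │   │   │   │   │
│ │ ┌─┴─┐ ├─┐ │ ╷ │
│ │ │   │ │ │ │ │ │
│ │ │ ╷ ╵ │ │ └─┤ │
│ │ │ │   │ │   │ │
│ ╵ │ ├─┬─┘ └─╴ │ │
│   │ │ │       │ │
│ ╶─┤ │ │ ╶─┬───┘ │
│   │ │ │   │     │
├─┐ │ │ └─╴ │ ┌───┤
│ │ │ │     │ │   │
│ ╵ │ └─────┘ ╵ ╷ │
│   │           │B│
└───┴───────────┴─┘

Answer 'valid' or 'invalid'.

Checking path validity:
Result: All consecutive moves are passable.

valid

Correct solution:

┌───┬───────────┬─┐
│A  │↱ ↓        │ │
│ ╷ │ ╷ ┌─────╴ ╵ │
│↓│ │↑│↓│         │
│ ├─┘ │ └─┐ ╶─┬───┤
│↓│↱ ↑│↳ ↓│   │   │
│ │ ┌─┴─┐ ├─┐ │ ╷ │
│↓│↑│↓ ↰│↓│ │ │ │ │
│ │ │ ╷ ╵ │ │ └─┤ │
│↓│↑│↓│↑ ↲│ │   │ │
│ ╵ │ ├─┬─┘ └─╴ │ │
│↳ ↑│↓│ │       │ │
│ ╶─┤ │ │ ╶─┬───┘ │
│   │↓│ │   │     │
├─┐ │ │ └─╴ │ ┌───┤
│ │ │↓│     │ │↱ ↓│
│ ╵ │ └─────┘ ╵ ╷ │
│   │↳ → → → → ↑│B│
└───┴───────────┴─┘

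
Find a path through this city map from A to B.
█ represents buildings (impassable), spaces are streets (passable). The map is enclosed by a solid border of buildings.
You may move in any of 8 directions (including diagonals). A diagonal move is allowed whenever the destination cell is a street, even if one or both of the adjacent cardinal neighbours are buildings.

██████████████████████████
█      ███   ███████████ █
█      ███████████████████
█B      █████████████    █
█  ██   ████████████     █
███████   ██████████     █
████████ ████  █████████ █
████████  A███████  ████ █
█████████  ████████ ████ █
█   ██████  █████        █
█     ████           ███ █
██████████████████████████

Finding the shortest path from A to B:
Movement: 8-directional
Path length: 9 steps
Directions: left → up-left → up-left → up-left → left → up-left → left → left → left

Solution:

██████████████████████████
█      ███   ███████████ █
█      ███████████████████
█B←←←   █████████████    █
█  ██↖← ████████████     █
███████↖  ██████████     █
████████↖████  █████████ █
████████ ↖A███████  ████ █
█████████  ████████ ████ █
█   ██████  █████        █
█     ████           ███ █
██████████████████████████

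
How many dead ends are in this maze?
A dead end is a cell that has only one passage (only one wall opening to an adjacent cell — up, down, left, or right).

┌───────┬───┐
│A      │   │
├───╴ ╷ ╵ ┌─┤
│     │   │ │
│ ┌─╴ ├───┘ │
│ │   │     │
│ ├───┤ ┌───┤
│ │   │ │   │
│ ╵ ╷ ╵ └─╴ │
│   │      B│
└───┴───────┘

Checking each cell for number of passages:

Dead ends found at positions:
  (0, 0)
  (0, 5)
  (1, 5)
  (2, 1)
  (3, 4)
Total dead ends: 5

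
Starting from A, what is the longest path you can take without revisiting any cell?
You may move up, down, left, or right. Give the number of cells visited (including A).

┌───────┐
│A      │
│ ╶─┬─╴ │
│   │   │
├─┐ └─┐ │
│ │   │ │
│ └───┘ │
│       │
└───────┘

Finding longest simple path using DFS:
Start: (0, 0)
Longest path visits 11 cells
Path: A → right → right → right → down → down → down → left → left → left → up

Solution:

┌───────┐
│A → → ↓│
│ ╶─┬─╴ │
│   │  ↓│
├─┐ └─┐ │
│B│   │↓│
│ └───┘ │
│↑ ← ← ↲│
└───────┘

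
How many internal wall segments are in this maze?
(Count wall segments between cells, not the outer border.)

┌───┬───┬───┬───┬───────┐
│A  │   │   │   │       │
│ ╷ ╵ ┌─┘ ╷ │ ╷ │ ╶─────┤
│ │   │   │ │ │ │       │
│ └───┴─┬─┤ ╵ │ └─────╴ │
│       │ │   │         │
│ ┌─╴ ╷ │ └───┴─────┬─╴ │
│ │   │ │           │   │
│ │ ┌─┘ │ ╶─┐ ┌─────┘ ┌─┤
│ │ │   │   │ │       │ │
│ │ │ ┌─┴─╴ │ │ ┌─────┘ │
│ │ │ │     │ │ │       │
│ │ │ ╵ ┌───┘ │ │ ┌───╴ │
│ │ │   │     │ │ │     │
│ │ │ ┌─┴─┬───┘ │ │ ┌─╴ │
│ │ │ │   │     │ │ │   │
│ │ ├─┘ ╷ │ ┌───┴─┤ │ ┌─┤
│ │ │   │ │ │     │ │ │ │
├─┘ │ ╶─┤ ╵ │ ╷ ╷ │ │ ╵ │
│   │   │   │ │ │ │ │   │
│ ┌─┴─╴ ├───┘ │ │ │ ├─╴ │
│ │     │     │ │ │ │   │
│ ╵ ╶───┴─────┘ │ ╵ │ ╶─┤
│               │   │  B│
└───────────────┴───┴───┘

Counting internal wall segments:
Total internal walls: 121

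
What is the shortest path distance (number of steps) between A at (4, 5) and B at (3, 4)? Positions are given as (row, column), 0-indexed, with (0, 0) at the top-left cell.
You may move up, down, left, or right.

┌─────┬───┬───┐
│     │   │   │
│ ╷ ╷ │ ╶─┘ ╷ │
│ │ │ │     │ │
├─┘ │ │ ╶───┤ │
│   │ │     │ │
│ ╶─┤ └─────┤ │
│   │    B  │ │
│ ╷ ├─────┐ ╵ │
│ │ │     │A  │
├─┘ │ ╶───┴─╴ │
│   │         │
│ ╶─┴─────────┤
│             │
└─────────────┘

Finding path from (4, 5) to (3, 4):
Path: (4,5) → (3,5) → (3,4)
Distance: 2 steps

Solution:

┌─────┬───┬───┐
│     │   │   │
│ ╷ ╷ │ ╶─┘ ╷ │
│ │ │ │     │ │
├─┘ │ │ ╶───┤ │
│   │ │     │ │
│ ╶─┤ └─────┤ │
│   │    B ↰│ │
│ ╷ ├─────┐ ╵ │
│ │ │     │A  │
├─┘ │ ╶───┴─╴ │
│   │         │
│ ╶─┴─────────┤
│             │
└─────────────┘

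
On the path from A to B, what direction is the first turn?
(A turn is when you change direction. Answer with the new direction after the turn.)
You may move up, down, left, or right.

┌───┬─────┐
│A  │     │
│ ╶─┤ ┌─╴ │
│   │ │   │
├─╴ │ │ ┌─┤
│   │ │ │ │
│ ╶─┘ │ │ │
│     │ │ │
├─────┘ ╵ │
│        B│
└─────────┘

Directions: down, right, down, left, down, right, right, up, up, up, right, right, down, left, down, down, down, right
First turn direction: right

Solution:

┌───┬─────┐
│A  │↱ → ↓│
│ ╶─┤ ┌─╴ │
│↳ ↓│↑│↓ ↲│
├─╴ │ │ ┌─┤
│↓ ↲│↑│↓│ │
│ ╶─┘ │ │ │
│↳ → ↑│↓│ │
├─────┘ ╵ │
│      ↳ B│
└─────────┘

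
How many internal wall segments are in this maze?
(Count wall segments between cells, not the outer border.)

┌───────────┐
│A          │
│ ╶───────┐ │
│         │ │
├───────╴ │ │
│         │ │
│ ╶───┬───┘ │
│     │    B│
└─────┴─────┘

Counting internal wall segments:
Total internal walls: 15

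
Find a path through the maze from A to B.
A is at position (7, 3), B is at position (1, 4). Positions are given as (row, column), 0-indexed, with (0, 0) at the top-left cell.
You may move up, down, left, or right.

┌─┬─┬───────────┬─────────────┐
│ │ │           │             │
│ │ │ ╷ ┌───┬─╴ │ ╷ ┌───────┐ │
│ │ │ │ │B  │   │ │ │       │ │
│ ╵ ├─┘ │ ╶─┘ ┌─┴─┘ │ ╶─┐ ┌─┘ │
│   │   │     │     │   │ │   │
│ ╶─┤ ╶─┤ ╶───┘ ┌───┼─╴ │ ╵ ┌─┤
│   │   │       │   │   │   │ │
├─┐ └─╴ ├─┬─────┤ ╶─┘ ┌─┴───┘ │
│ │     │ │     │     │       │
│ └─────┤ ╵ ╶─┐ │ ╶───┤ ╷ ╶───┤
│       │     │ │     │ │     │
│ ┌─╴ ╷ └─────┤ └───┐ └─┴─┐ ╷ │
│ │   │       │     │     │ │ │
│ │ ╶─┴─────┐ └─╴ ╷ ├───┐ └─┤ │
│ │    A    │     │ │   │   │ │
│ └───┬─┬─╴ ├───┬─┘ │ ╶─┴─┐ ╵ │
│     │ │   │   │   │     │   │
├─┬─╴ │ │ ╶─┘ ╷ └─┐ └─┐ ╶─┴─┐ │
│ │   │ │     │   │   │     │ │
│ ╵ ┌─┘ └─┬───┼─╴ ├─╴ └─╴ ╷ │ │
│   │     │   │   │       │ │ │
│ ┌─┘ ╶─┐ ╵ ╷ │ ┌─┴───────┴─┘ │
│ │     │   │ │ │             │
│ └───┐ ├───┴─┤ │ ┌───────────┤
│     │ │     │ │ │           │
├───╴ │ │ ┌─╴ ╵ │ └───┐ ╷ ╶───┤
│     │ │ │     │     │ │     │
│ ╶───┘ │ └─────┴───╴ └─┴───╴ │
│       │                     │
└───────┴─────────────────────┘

Finding the shortest path from (7, 3) to (1, 4):
Path length: 83 steps
Directions: right → right → down → left → down → right → right → up → right → down → right → down → left → down → down → down → left → up → left → left → down → down → right → right → right → right → right → right → up → left → left → up → up → right → right → right → right → right → right → up → up → up → left → up → left → up → left → left → up → left → left → up → right → right → up → right → up → left → up → right → right → down → down → right → up → right → up → up → left → left → left → left → left → down → down → left → left → down → left → left → left → up → up

Solution:

┌─┬─┬───────────┬─────────────┐
│ │ │           │  ↓ ← ← ← ← ↰│
│ │ │ ╷ ┌───┬─╴ │ ╷ ┌───────┐ │
│ │ │ │ │B  │   │ │↓│↱ → ↓  │↑│
│ ╵ ├─┘ │ ╶─┘ ┌─┴─┘ │ ╶─┐ ┌─┘ │
│   │   │↑    │↓ ← ↲│↑ ↰│↓│↱ ↑│
│ ╶─┤ ╶─┤ ╶───┘ ┌───┼─╴ │ ╵ ┌─┤
│   │   │↑ ← ← ↲│   │↱ ↑│↳ ↑│ │
├─┐ └─╴ ├─┬─────┤ ╶─┘ ┌─┴───┘ │
│ │     │ │     │↱ → ↑│       │
│ └─────┤ ╵ ╶─┐ │ ╶───┤ ╷ ╶───┤
│       │     │ │↑ ← ↰│ │     │
│ ┌─╴ ╷ └─────┤ └───┐ └─┴─┐ ╷ │
│ │   │       │     │↑ ← ↰│ │ │
│ │ ╶─┴─────┐ └─╴ ╷ ├───┐ └─┤ │
│ │    A → ↓│     │ │   │↑ ↰│ │
│ └───┬─┬─╴ ├───┬─┘ │ ╶─┴─┐ ╵ │
│     │ │↓ ↲│↱ ↓│   │     │↑ ↰│
├─┬─╴ │ │ ╶─┘ ╷ └─┐ └─┐ ╶─┴─┐ │
│ │   │ │↳ → ↑│↳ ↓│   │     │↑│
│ ╵ ┌─┘ └─┬───┼─╴ ├─╴ └─╴ ╷ │ │
│   │     │   │↓ ↲│       │ │↑│
│ ┌─┘ ╶─┐ ╵ ╷ │ ┌─┴───────┴─┘ │
│ │     │   │ │↓│↱ → → → → → ↑│
│ └───┐ ├───┴─┤ │ ┌───────────┤
│     │ │↓ ← ↰│↓│↑│           │
├───╴ │ │ ┌─╴ ╵ │ └───┐ ╷ ╶───┤
│     │ │↓│  ↑ ↲│↑ ← ↰│ │     │
│ ╶───┘ │ └─────┴───╴ └─┴───╴ │
│       │↳ → → → → → ↑        │
└───────┴─────────────────────┘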